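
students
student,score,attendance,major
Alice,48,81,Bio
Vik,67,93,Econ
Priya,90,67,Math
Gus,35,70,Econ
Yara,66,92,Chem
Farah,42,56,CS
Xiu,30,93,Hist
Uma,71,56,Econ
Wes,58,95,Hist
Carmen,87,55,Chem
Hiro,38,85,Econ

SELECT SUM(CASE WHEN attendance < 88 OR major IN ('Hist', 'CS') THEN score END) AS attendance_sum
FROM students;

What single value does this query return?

student=Alice: ✓ → 48
student=Vik: ✗
student=Priya: ✓ → 90
student=Gus: ✓ → 35
student=Yara: ✗
student=Farah: ✓ → 42
student=Xiu: ✓ → 30
student=Uma: ✓ → 71
student=Wes: ✓ → 58
student=Carmen: ✓ → 87
student=Hiro: ✓ → 38
attendance_sum = 48 + 90 + 35 + 42 + 30 + 71 + 58 + 87 + 38 = 499

499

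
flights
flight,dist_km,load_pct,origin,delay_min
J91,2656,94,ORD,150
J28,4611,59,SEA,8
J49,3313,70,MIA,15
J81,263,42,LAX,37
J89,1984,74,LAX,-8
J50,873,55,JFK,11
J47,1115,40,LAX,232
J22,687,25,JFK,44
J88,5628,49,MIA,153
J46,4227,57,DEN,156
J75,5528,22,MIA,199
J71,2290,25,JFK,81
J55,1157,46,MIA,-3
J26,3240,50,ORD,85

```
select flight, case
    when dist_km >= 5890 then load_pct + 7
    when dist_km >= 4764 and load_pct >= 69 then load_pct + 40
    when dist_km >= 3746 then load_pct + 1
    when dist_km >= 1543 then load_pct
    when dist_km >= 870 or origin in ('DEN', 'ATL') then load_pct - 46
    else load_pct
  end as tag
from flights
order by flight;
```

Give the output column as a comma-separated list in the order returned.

25, 50, 60, 58, -6, 70, 9, 0, 25, 23, 42, 50, 74, 94

flight=J22: ELSE → 25
flight=J26: dist_km >= 1543 → 50
flight=J28: dist_km >= 3746 → 60
flight=J46: dist_km >= 3746 → 58
flight=J47: dist_km >= 870 or origin in ('DEN', 'ATL') → -6
flight=J49: dist_km >= 1543 → 70
flight=J50: dist_km >= 870 or origin in ('DEN', 'ATL') → 9
flight=J55: dist_km >= 870 or origin in ('DEN', 'ATL') → 0
flight=J71: dist_km >= 1543 → 25
flight=J75: dist_km >= 3746 → 23
flight=J81: ELSE → 42
flight=J88: dist_km >= 3746 → 50
flight=J89: dist_km >= 1543 → 74
flight=J91: dist_km >= 1543 → 94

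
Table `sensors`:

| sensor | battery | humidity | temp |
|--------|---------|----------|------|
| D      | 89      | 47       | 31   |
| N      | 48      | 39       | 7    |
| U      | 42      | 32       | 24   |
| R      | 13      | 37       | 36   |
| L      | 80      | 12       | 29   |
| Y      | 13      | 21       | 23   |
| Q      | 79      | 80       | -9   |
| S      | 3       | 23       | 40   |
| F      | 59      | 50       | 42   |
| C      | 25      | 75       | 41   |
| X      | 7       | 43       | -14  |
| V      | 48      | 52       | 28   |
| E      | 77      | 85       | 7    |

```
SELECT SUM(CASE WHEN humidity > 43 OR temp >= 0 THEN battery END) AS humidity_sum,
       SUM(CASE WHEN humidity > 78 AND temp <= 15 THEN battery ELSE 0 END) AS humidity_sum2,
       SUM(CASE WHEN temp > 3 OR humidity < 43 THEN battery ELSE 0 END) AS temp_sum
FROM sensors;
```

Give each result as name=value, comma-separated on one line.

humidity_sum=576, humidity_sum2=156, temp_sum=497

[humidity_sum: humidity > 43 OR temp >= 0]
sensor=D: ✓ → 89
sensor=N: ✓ → 48
sensor=U: ✓ → 42
sensor=R: ✓ → 13
sensor=L: ✓ → 80
sensor=Y: ✓ → 13
sensor=Q: ✓ → 79
sensor=S: ✓ → 3
sensor=F: ✓ → 59
sensor=C: ✓ → 25
sensor=X: ✗
sensor=V: ✓ → 48
sensor=E: ✓ → 77
humidity_sum = 89 + 48 + 42 + 13 + 80 + 13 + 79 + 3 + 59 + 25 + 48 + 77 = 576
—
[humidity_sum2: humidity > 78 AND temp <= 15]
sensor=D: ✗
sensor=N: ✗
sensor=U: ✗
sensor=R: ✗
sensor=L: ✗
sensor=Y: ✗
sensor=Q: ✓ → 79
sensor=S: ✗
sensor=F: ✗
sensor=C: ✗
sensor=X: ✗
sensor=V: ✗
sensor=E: ✓ → 77
humidity_sum2 = 79 + 77 = 156
—
[temp_sum: temp > 3 OR humidity < 43]
sensor=D: ✓ → 89
sensor=N: ✓ → 48
sensor=U: ✓ → 42
sensor=R: ✓ → 13
sensor=L: ✓ → 80
sensor=Y: ✓ → 13
sensor=Q: ✗
sensor=S: ✓ → 3
sensor=F: ✓ → 59
sensor=C: ✓ → 25
sensor=X: ✗
sensor=V: ✓ → 48
sensor=E: ✓ → 77
temp_sum = 89 + 48 + 42 + 13 + 80 + 13 + 3 + 59 + 25 + 48 + 77 = 497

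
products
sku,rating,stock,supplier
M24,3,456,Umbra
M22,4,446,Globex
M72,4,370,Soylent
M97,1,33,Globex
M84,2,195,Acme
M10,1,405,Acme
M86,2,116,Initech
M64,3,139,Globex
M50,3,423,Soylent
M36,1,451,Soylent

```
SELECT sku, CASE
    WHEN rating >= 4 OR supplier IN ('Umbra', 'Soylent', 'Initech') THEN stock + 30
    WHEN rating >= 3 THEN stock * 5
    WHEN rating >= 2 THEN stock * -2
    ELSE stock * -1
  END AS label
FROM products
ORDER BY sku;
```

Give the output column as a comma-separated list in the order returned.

sku=M10: ELSE → -405
sku=M22: rating >= 4 OR supplier IN ('Umbra', 'Soylent', 'Initech') → 476
sku=M24: rating >= 4 OR supplier IN ('Umbra', 'Soylent', 'Initech') → 486
sku=M36: rating >= 4 OR supplier IN ('Umbra', 'Soylent', 'Initech') → 481
sku=M50: rating >= 4 OR supplier IN ('Umbra', 'Soylent', 'Initech') → 453
sku=M64: rating >= 3 → 695
sku=M72: rating >= 4 OR supplier IN ('Umbra', 'Soylent', 'Initech') → 400
sku=M84: rating >= 2 → -390
sku=M86: rating >= 4 OR supplier IN ('Umbra', 'Soylent', 'Initech') → 146
sku=M97: ELSE → -33

-405, 476, 486, 481, 453, 695, 400, -390, 146, -33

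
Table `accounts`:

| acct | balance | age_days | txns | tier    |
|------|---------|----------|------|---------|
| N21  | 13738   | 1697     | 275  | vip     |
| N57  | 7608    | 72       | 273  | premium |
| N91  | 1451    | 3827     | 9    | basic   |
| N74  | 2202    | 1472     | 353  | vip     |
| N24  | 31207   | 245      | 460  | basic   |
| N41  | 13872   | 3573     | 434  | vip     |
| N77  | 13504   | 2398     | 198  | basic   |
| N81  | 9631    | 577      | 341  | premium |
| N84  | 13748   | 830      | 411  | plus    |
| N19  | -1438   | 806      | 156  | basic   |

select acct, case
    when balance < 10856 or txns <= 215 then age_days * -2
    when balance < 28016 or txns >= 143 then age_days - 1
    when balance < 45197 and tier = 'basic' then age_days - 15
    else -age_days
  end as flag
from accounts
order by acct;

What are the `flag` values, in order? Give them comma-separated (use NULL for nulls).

-1612, 1696, 244, 3572, -144, -2944, -4796, -1154, 829, -7654

acct=N19: balance < 10856 or txns <= 215 → -1612
acct=N21: balance < 28016 or txns >= 143 → 1696
acct=N24: balance < 28016 or txns >= 143 → 244
acct=N41: balance < 28016 or txns >= 143 → 3572
acct=N57: balance < 10856 or txns <= 215 → -144
acct=N74: balance < 10856 or txns <= 215 → -2944
acct=N77: balance < 10856 or txns <= 215 → -4796
acct=N81: balance < 10856 or txns <= 215 → -1154
acct=N84: balance < 28016 or txns >= 143 → 829
acct=N91: balance < 10856 or txns <= 215 → -7654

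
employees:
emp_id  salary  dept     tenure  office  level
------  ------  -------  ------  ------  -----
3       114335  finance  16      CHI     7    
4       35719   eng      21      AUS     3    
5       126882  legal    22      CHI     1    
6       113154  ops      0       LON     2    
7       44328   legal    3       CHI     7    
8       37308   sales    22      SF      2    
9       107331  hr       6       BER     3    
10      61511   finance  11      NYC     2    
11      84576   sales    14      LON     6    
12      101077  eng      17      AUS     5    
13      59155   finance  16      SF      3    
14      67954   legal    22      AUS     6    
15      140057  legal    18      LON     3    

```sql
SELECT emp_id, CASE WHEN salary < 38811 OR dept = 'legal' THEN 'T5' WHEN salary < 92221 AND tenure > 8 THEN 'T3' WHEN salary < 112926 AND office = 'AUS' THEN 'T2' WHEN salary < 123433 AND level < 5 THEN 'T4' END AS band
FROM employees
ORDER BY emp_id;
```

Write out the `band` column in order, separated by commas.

emp_id=3: (no match → NULL) → NULL
emp_id=4: salary < 38811 OR dept = 'legal' → T5
emp_id=5: salary < 38811 OR dept = 'legal' → T5
emp_id=6: salary < 123433 AND level < 5 → T4
emp_id=7: salary < 38811 OR dept = 'legal' → T5
emp_id=8: salary < 38811 OR dept = 'legal' → T5
emp_id=9: salary < 123433 AND level < 5 → T4
emp_id=10: salary < 92221 AND tenure > 8 → T3
emp_id=11: salary < 92221 AND tenure > 8 → T3
emp_id=12: salary < 112926 AND office = 'AUS' → T2
emp_id=13: salary < 92221 AND tenure > 8 → T3
emp_id=14: salary < 38811 OR dept = 'legal' → T5
emp_id=15: salary < 38811 OR dept = 'legal' → T5

NULL, T5, T5, T4, T5, T5, T4, T3, T3, T2, T3, T5, T5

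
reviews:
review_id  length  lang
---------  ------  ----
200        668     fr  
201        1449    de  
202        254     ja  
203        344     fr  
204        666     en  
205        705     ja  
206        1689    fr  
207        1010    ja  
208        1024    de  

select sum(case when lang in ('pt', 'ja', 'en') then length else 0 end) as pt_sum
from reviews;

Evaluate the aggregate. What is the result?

review_id=200: ✗
review_id=201: ✗
review_id=202: ✓ → 254
review_id=203: ✗
review_id=204: ✓ → 666
review_id=205: ✓ → 705
review_id=206: ✗
review_id=207: ✓ → 1010
review_id=208: ✗
pt_sum = 254 + 666 + 705 + 1010 = 2635

2635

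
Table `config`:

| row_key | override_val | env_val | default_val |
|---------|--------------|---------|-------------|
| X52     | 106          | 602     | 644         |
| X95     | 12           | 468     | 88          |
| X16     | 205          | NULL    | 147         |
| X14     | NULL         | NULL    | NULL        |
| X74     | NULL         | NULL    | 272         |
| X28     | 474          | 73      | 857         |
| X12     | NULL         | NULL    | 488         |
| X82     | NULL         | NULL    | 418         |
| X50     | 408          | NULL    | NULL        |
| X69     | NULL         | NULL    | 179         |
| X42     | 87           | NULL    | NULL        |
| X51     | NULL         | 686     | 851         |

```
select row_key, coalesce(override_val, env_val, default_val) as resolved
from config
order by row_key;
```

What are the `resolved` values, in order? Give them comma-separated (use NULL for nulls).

row_key=X12: override_val=NULL, env_val=NULL, default_val=488 → 488
row_key=X14: override_val=NULL, env_val=NULL, default_val=NULL (all NULL) → NULL
row_key=X16: override_val=205 → 205
row_key=X28: override_val=474 → 474
row_key=X42: override_val=87 → 87
row_key=X50: override_val=408 → 408
row_key=X51: override_val=NULL, env_val=686 → 686
row_key=X52: override_val=106 → 106
row_key=X69: override_val=NULL, env_val=NULL, default_val=179 → 179
row_key=X74: override_val=NULL, env_val=NULL, default_val=272 → 272
row_key=X82: override_val=NULL, env_val=NULL, default_val=418 → 418
row_key=X95: override_val=12 → 12

488, NULL, 205, 474, 87, 408, 686, 106, 179, 272, 418, 12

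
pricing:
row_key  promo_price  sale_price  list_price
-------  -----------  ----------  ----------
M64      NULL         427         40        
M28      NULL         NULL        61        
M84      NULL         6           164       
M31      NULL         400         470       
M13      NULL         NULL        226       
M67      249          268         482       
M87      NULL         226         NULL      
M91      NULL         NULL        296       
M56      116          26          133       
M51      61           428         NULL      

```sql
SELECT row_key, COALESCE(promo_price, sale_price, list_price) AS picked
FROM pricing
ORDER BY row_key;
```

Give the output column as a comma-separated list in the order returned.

row_key=M13: promo_price=NULL, sale_price=NULL, list_price=226 → 226
row_key=M28: promo_price=NULL, sale_price=NULL, list_price=61 → 61
row_key=M31: promo_price=NULL, sale_price=400 → 400
row_key=M51: promo_price=61 → 61
row_key=M56: promo_price=116 → 116
row_key=M64: promo_price=NULL, sale_price=427 → 427
row_key=M67: promo_price=249 → 249
row_key=M84: promo_price=NULL, sale_price=6 → 6
row_key=M87: promo_price=NULL, sale_price=226 → 226
row_key=M91: promo_price=NULL, sale_price=NULL, list_price=296 → 296

226, 61, 400, 61, 116, 427, 249, 6, 226, 296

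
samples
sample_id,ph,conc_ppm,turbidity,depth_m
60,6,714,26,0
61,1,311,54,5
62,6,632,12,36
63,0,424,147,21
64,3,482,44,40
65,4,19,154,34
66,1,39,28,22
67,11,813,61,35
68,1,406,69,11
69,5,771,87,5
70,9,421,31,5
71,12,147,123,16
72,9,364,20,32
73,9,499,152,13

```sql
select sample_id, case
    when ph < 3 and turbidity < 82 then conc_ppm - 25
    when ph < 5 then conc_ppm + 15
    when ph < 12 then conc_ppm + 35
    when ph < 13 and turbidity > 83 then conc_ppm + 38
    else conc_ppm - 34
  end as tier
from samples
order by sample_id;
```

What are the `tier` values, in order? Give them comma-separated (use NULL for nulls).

sample_id=60: ph < 12 → 749
sample_id=61: ph < 3 and turbidity < 82 → 286
sample_id=62: ph < 12 → 667
sample_id=63: ph < 5 → 439
sample_id=64: ph < 5 → 497
sample_id=65: ph < 5 → 34
sample_id=66: ph < 3 and turbidity < 82 → 14
sample_id=67: ph < 12 → 848
sample_id=68: ph < 3 and turbidity < 82 → 381
sample_id=69: ph < 12 → 806
sample_id=70: ph < 12 → 456
sample_id=71: ph < 13 and turbidity > 83 → 185
sample_id=72: ph < 12 → 399
sample_id=73: ph < 12 → 534

749, 286, 667, 439, 497, 34, 14, 848, 381, 806, 456, 185, 399, 534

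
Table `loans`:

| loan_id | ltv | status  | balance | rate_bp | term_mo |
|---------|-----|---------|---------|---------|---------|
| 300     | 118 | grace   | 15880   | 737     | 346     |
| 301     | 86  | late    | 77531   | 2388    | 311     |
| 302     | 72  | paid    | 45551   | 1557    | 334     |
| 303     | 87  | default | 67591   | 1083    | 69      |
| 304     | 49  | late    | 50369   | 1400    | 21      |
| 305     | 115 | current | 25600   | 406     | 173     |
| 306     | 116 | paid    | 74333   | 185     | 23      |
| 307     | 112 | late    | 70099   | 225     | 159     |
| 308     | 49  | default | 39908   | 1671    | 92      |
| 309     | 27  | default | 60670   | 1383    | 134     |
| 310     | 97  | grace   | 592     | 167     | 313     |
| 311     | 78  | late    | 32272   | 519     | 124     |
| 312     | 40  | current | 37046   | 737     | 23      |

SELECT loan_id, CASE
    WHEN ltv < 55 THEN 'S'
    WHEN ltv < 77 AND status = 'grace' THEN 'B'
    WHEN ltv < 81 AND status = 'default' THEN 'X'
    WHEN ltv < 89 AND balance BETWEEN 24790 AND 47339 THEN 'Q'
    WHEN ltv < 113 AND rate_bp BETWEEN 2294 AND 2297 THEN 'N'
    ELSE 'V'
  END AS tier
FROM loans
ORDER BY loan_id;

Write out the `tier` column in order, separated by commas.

V, V, Q, V, S, V, V, V, S, S, V, Q, S

loan_id=300: ELSE → V
loan_id=301: ELSE → V
loan_id=302: ltv < 89 AND balance BETWEEN 24790 AND 47339 → Q
loan_id=303: ELSE → V
loan_id=304: ltv < 55 → S
loan_id=305: ELSE → V
loan_id=306: ELSE → V
loan_id=307: ELSE → V
loan_id=308: ltv < 55 → S
loan_id=309: ltv < 55 → S
loan_id=310: ELSE → V
loan_id=311: ltv < 89 AND balance BETWEEN 24790 AND 47339 → Q
loan_id=312: ltv < 55 → S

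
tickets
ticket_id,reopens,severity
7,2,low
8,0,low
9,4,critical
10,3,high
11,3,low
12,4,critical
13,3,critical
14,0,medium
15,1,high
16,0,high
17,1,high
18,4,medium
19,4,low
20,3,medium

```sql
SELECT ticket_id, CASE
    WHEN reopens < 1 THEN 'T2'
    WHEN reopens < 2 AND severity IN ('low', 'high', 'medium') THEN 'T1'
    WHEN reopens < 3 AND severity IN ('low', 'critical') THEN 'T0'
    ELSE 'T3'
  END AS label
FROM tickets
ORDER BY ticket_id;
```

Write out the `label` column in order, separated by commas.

T0, T2, T3, T3, T3, T3, T3, T2, T1, T2, T1, T3, T3, T3

ticket_id=7: reopens < 3 AND severity IN ('low', 'critical') → T0
ticket_id=8: reopens < 1 → T2
ticket_id=9: ELSE → T3
ticket_id=10: ELSE → T3
ticket_id=11: ELSE → T3
ticket_id=12: ELSE → T3
ticket_id=13: ELSE → T3
ticket_id=14: reopens < 1 → T2
ticket_id=15: reopens < 2 AND severity IN ('low', 'high', 'medium') → T1
ticket_id=16: reopens < 1 → T2
ticket_id=17: reopens < 2 AND severity IN ('low', 'high', 'medium') → T1
ticket_id=18: ELSE → T3
ticket_id=19: ELSE → T3
ticket_id=20: ELSE → T3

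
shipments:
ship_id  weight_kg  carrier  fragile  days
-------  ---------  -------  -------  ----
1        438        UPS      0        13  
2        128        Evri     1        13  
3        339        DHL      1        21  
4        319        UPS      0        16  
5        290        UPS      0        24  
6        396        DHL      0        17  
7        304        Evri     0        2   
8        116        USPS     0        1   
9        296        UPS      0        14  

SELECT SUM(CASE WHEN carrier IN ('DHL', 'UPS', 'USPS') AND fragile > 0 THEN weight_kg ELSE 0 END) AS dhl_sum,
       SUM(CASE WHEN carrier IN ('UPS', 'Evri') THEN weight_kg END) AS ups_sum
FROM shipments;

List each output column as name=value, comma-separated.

[dhl_sum: carrier IN ('DHL', 'UPS', 'USPS') AND fragile > 0]
ship_id=1: ✗
ship_id=2: ✗
ship_id=3: ✓ → 339
ship_id=4: ✗
ship_id=5: ✗
ship_id=6: ✗
ship_id=7: ✗
ship_id=8: ✗
ship_id=9: ✗
dhl_sum = 339
—
[ups_sum: carrier IN ('UPS', 'Evri')]
ship_id=1: ✓ → 438
ship_id=2: ✓ → 128
ship_id=3: ✗
ship_id=4: ✓ → 319
ship_id=5: ✓ → 290
ship_id=6: ✗
ship_id=7: ✓ → 304
ship_id=8: ✗
ship_id=9: ✓ → 296
ups_sum = 438 + 128 + 319 + 290 + 304 + 296 = 1775

dhl_sum=339, ups_sum=1775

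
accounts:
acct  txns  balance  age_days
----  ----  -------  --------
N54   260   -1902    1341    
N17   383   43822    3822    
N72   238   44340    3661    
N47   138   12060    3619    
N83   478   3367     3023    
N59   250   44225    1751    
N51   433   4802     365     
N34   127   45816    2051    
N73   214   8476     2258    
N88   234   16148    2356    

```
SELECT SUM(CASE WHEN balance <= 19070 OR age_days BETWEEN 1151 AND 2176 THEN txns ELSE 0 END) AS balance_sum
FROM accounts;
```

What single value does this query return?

acct=N54: ✓ → 260
acct=N17: ✗
acct=N72: ✗
acct=N47: ✓ → 138
acct=N83: ✓ → 478
acct=N59: ✓ → 250
acct=N51: ✓ → 433
acct=N34: ✓ → 127
acct=N73: ✓ → 214
acct=N88: ✓ → 234
balance_sum = 260 + 138 + 478 + 250 + 433 + 127 + 214 + 234 = 2134

2134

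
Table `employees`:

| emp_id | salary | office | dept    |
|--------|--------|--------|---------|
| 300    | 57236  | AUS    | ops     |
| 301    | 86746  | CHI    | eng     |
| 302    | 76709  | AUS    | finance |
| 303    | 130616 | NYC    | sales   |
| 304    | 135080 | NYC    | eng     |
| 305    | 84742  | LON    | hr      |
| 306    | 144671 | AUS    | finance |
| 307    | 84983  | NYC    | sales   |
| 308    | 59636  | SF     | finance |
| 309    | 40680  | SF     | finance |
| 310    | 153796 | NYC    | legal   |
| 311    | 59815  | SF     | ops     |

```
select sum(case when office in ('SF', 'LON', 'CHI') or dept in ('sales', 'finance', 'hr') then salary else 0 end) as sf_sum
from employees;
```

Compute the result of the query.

768598

emp_id=300: ✗
emp_id=301: ✓ → 86746
emp_id=302: ✓ → 76709
emp_id=303: ✓ → 130616
emp_id=304: ✗
emp_id=305: ✓ → 84742
emp_id=306: ✓ → 144671
emp_id=307: ✓ → 84983
emp_id=308: ✓ → 59636
emp_id=309: ✓ → 40680
emp_id=310: ✗
emp_id=311: ✓ → 59815
sf_sum = 86746 + 76709 + 130616 + 84742 + 144671 + 84983 + 59636 + 40680 + 59815 = 768598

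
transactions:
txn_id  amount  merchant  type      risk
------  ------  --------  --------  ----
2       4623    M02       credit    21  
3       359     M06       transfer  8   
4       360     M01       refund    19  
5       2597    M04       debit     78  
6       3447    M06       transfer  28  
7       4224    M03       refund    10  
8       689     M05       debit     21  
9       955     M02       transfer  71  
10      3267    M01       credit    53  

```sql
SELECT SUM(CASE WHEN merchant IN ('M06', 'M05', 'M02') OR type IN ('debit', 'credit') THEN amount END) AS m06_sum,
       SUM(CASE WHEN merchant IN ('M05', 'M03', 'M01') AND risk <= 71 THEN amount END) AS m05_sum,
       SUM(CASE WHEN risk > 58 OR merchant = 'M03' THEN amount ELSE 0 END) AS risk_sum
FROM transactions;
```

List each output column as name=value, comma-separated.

[m06_sum: merchant IN ('M06', 'M05', 'M02') OR type IN ('debit', 'credit')]
txn_id=2: ✓ → 4623
txn_id=3: ✓ → 359
txn_id=4: ✗
txn_id=5: ✓ → 2597
txn_id=6: ✓ → 3447
txn_id=7: ✗
txn_id=8: ✓ → 689
txn_id=9: ✓ → 955
txn_id=10: ✓ → 3267
m06_sum = 4623 + 359 + 2597 + 3447 + 689 + 955 + 3267 = 15937
—
[m05_sum: merchant IN ('M05', 'M03', 'M01') AND risk <= 71]
txn_id=2: ✗
txn_id=3: ✗
txn_id=4: ✓ → 360
txn_id=5: ✗
txn_id=6: ✗
txn_id=7: ✓ → 4224
txn_id=8: ✓ → 689
txn_id=9: ✗
txn_id=10: ✓ → 3267
m05_sum = 360 + 4224 + 689 + 3267 = 8540
—
[risk_sum: risk > 58 OR merchant = 'M03']
txn_id=2: ✗
txn_id=3: ✗
txn_id=4: ✗
txn_id=5: ✓ → 2597
txn_id=6: ✗
txn_id=7: ✓ → 4224
txn_id=8: ✗
txn_id=9: ✓ → 955
txn_id=10: ✗
risk_sum = 2597 + 4224 + 955 = 7776

m06_sum=15937, m05_sum=8540, risk_sum=7776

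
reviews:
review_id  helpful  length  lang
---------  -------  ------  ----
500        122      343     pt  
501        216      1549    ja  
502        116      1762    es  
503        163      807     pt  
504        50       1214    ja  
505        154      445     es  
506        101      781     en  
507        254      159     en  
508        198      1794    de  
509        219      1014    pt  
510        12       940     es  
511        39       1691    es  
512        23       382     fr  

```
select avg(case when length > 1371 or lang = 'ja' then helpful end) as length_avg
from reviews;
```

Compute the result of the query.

123.8

review_id=500: ✗
review_id=501: ✓ → 216
review_id=502: ✓ → 116
review_id=503: ✗
review_id=504: ✓ → 50
review_id=505: ✗
review_id=506: ✗
review_id=507: ✗
review_id=508: ✓ → 198
review_id=509: ✗
review_id=510: ✗
review_id=511: ✓ → 39
review_id=512: ✗
length_avg = (216 + 116 + 50 + 198 + 39) / 5 = 123.8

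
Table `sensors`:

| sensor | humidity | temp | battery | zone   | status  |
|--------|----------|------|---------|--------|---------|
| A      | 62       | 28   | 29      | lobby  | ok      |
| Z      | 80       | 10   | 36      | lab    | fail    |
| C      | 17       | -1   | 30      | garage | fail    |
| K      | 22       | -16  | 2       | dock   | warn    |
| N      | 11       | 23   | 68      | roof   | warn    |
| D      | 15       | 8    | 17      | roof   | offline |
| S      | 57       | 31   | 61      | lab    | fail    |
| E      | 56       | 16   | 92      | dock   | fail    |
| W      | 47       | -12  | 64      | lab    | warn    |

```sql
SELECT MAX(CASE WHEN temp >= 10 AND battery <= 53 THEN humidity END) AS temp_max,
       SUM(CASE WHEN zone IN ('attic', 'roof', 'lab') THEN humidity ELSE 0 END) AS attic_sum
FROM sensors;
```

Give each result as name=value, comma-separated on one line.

temp_max=80, attic_sum=210

[temp_max: temp >= 10 AND battery <= 53]
sensor=A: ✓ → 62
sensor=Z: ✓ → 80
sensor=C: ✗
sensor=K: ✗
sensor=N: ✗
sensor=D: ✗
sensor=S: ✗
sensor=E: ✗
sensor=W: ✗
temp_max = MAX(62, 80) = 80
—
[attic_sum: zone IN ('attic', 'roof', 'lab')]
sensor=A: ✗
sensor=Z: ✓ → 80
sensor=C: ✗
sensor=K: ✗
sensor=N: ✓ → 11
sensor=D: ✓ → 15
sensor=S: ✓ → 57
sensor=E: ✗
sensor=W: ✓ → 47
attic_sum = 80 + 11 + 15 + 57 + 47 = 210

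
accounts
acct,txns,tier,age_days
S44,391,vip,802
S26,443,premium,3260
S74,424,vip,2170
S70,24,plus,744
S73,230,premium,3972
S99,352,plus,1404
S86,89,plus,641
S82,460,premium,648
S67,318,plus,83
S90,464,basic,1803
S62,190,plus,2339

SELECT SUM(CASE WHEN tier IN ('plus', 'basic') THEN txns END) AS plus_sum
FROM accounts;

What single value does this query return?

acct=S44: ✗
acct=S26: ✗
acct=S74: ✗
acct=S70: ✓ → 24
acct=S73: ✗
acct=S99: ✓ → 352
acct=S86: ✓ → 89
acct=S82: ✗
acct=S67: ✓ → 318
acct=S90: ✓ → 464
acct=S62: ✓ → 190
plus_sum = 24 + 352 + 89 + 318 + 464 + 190 = 1437

1437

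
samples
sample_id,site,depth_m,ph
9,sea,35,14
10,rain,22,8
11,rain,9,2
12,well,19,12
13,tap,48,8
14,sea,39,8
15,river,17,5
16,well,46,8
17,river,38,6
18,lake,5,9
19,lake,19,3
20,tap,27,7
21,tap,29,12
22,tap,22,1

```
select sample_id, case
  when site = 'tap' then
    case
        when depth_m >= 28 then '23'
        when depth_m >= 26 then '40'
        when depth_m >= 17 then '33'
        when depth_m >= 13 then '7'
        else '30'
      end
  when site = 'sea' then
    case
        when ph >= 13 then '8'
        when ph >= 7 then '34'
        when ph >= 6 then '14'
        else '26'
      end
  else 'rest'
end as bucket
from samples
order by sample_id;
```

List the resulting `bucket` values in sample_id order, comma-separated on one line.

sample_id=9: site='sea' → inner[ph >= 13] → 8
sample_id=10: site='rain' → outer ELSE → rest
sample_id=11: site='rain' → outer ELSE → rest
sample_id=12: site='well' → outer ELSE → rest
sample_id=13: site='tap' → inner[depth_m >= 28] → 23
sample_id=14: site='sea' → inner[ph >= 7] → 34
sample_id=15: site='river' → outer ELSE → rest
sample_id=16: site='well' → outer ELSE → rest
sample_id=17: site='river' → outer ELSE → rest
sample_id=18: site='lake' → outer ELSE → rest
sample_id=19: site='lake' → outer ELSE → rest
sample_id=20: site='tap' → inner[depth_m >= 26] → 40
sample_id=21: site='tap' → inner[depth_m >= 28] → 23
sample_id=22: site='tap' → inner[depth_m >= 17] → 33

8, rest, rest, rest, 23, 34, rest, rest, rest, rest, rest, 40, 23, 33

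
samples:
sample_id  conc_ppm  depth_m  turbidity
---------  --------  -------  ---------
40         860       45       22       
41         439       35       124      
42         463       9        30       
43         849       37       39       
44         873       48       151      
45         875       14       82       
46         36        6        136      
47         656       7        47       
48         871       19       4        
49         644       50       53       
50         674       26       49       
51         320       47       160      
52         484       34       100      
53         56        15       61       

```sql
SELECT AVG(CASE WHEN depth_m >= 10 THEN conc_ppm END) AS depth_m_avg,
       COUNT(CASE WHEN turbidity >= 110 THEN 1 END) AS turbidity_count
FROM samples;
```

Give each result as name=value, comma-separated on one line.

[depth_m_avg: depth_m >= 10]
sample_id=40: ✓ → 860
sample_id=41: ✓ → 439
sample_id=42: ✗
sample_id=43: ✓ → 849
sample_id=44: ✓ → 873
sample_id=45: ✓ → 875
sample_id=46: ✗
sample_id=47: ✗
sample_id=48: ✓ → 871
sample_id=49: ✓ → 644
sample_id=50: ✓ → 674
sample_id=51: ✓ → 320
sample_id=52: ✓ → 484
sample_id=53: ✓ → 56
depth_m_avg = (860 + 439 + 849 + 873 + 875 + 871 + 644 + 674 + 320 + 484 + 56) / 11 = 631.3636363636
—
[turbidity_count: turbidity >= 110]
sample_id=40: ✗
sample_id=41: ✓ → 1
sample_id=42: ✗
sample_id=43: ✗
sample_id=44: ✓ → 1
sample_id=45: ✗
sample_id=46: ✓ → 1
sample_id=47: ✗
sample_id=48: ✗
sample_id=49: ✗
sample_id=50: ✗
sample_id=51: ✓ → 1
sample_id=52: ✗
sample_id=53: ✗
turbidity_count = COUNT(1, 1, 1, 1) = 4

depth_m_avg=631.3636363636, turbidity_count=4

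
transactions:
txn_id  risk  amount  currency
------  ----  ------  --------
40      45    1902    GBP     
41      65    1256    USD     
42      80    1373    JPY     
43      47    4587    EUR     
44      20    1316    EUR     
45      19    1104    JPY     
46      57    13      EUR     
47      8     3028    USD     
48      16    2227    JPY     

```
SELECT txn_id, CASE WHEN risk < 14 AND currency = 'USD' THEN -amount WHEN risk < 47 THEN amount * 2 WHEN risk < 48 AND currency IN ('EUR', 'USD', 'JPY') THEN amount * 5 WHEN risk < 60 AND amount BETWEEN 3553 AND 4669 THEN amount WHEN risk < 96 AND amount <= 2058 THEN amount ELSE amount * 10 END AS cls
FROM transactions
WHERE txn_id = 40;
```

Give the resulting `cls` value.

3804

txn_id = 40: risk=45, amount=1902, currency=GBP.
risk < 14 AND currency = 'USD' → false
risk < 47 → true → 3804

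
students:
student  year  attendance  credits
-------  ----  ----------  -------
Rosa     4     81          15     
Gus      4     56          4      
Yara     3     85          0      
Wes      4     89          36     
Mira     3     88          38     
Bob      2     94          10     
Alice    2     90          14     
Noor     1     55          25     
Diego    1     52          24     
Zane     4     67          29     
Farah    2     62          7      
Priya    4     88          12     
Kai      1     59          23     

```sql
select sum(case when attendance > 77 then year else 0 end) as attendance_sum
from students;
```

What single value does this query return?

student=Rosa: ✓ → 4
student=Gus: ✗
student=Yara: ✓ → 3
student=Wes: ✓ → 4
student=Mira: ✓ → 3
student=Bob: ✓ → 2
student=Alice: ✓ → 2
student=Noor: ✗
student=Diego: ✗
student=Zane: ✗
student=Farah: ✗
student=Priya: ✓ → 4
student=Kai: ✗
attendance_sum = 4 + 3 + 4 + 3 + 2 + 2 + 4 = 22

22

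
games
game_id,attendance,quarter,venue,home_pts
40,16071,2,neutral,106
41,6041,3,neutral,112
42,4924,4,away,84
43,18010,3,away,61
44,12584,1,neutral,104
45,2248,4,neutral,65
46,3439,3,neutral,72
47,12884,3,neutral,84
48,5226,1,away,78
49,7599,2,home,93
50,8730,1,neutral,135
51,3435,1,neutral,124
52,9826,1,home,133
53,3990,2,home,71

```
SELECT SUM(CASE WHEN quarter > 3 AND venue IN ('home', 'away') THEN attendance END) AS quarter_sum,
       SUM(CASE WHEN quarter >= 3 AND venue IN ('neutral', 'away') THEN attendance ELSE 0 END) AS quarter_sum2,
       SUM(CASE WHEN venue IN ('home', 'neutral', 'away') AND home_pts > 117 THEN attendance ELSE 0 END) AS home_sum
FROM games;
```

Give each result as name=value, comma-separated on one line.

[quarter_sum: quarter > 3 AND venue IN ('home', 'away')]
game_id=40: ✗
game_id=41: ✗
game_id=42: ✓ → 4924
game_id=43: ✗
game_id=44: ✗
game_id=45: ✗
game_id=46: ✗
game_id=47: ✗
game_id=48: ✗
game_id=49: ✗
game_id=50: ✗
game_id=51: ✗
game_id=52: ✗
game_id=53: ✗
quarter_sum = 4924
—
[quarter_sum2: quarter >= 3 AND venue IN ('neutral', 'away')]
game_id=40: ✗
game_id=41: ✓ → 6041
game_id=42: ✓ → 4924
game_id=43: ✓ → 18010
game_id=44: ✗
game_id=45: ✓ → 2248
game_id=46: ✓ → 3439
game_id=47: ✓ → 12884
game_id=48: ✗
game_id=49: ✗
game_id=50: ✗
game_id=51: ✗
game_id=52: ✗
game_id=53: ✗
quarter_sum2 = 6041 + 4924 + 18010 + 2248 + 3439 + 12884 = 47546
—
[home_sum: venue IN ('home', 'neutral', 'away') AND home_pts > 117]
game_id=40: ✗
game_id=41: ✗
game_id=42: ✗
game_id=43: ✗
game_id=44: ✗
game_id=45: ✗
game_id=46: ✗
game_id=47: ✗
game_id=48: ✗
game_id=49: ✗
game_id=50: ✓ → 8730
game_id=51: ✓ → 3435
game_id=52: ✓ → 9826
game_id=53: ✗
home_sum = 8730 + 3435 + 9826 = 21991

quarter_sum=4924, quarter_sum2=47546, home_sum=21991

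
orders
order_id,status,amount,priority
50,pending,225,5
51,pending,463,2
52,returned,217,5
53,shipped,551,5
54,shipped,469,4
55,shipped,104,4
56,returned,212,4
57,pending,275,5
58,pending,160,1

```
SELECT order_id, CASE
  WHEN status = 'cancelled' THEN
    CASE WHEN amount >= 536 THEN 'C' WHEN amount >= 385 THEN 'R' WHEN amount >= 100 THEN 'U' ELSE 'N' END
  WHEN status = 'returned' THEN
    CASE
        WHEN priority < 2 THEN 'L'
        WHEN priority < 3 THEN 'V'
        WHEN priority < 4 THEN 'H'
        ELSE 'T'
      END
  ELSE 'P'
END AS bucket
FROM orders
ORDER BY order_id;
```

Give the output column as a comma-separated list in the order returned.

P, P, T, P, P, P, T, P, P

order_id=50: status='pending' → outer ELSE → P
order_id=51: status='pending' → outer ELSE → P
order_id=52: status='returned' → inner[ELSE] → T
order_id=53: status='shipped' → outer ELSE → P
order_id=54: status='shipped' → outer ELSE → P
order_id=55: status='shipped' → outer ELSE → P
order_id=56: status='returned' → inner[ELSE] → T
order_id=57: status='pending' → outer ELSE → P
order_id=58: status='pending' → outer ELSE → P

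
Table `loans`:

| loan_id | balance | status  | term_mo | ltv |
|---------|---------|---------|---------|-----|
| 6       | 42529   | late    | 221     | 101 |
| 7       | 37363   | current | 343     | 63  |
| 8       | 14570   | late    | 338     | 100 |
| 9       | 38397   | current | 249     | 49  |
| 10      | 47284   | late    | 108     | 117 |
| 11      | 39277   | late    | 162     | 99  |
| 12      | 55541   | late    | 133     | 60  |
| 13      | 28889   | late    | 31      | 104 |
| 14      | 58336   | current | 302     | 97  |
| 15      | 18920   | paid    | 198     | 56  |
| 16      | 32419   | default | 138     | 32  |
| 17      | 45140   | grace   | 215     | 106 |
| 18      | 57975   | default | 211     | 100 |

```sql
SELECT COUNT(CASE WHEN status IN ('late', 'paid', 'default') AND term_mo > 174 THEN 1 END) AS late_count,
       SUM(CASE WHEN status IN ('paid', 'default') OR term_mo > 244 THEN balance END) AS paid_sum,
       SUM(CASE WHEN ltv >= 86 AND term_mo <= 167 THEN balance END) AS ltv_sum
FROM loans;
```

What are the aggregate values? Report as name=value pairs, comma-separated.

[late_count: status IN ('late', 'paid', 'default') AND term_mo > 174]
loan_id=6: ✓ → 1
loan_id=7: ✗
loan_id=8: ✓ → 1
loan_id=9: ✗
loan_id=10: ✗
loan_id=11: ✗
loan_id=12: ✗
loan_id=13: ✗
loan_id=14: ✗
loan_id=15: ✓ → 1
loan_id=16: ✗
loan_id=17: ✗
loan_id=18: ✓ → 1
late_count = COUNT(1, 1, 1, 1) = 4
—
[paid_sum: status IN ('paid', 'default') OR term_mo > 244]
loan_id=6: ✗
loan_id=7: ✓ → 37363
loan_id=8: ✓ → 14570
loan_id=9: ✓ → 38397
loan_id=10: ✗
loan_id=11: ✗
loan_id=12: ✗
loan_id=13: ✗
loan_id=14: ✓ → 58336
loan_id=15: ✓ → 18920
loan_id=16: ✓ → 32419
loan_id=17: ✗
loan_id=18: ✓ → 57975
paid_sum = 37363 + 14570 + 38397 + 58336 + 18920 + 32419 + 57975 = 257980
—
[ltv_sum: ltv >= 86 AND term_mo <= 167]
loan_id=6: ✗
loan_id=7: ✗
loan_id=8: ✗
loan_id=9: ✗
loan_id=10: ✓ → 47284
loan_id=11: ✓ → 39277
loan_id=12: ✗
loan_id=13: ✓ → 28889
loan_id=14: ✗
loan_id=15: ✗
loan_id=16: ✗
loan_id=17: ✗
loan_id=18: ✗
ltv_sum = 47284 + 39277 + 28889 = 115450

late_count=4, paid_sum=257980, ltv_sum=115450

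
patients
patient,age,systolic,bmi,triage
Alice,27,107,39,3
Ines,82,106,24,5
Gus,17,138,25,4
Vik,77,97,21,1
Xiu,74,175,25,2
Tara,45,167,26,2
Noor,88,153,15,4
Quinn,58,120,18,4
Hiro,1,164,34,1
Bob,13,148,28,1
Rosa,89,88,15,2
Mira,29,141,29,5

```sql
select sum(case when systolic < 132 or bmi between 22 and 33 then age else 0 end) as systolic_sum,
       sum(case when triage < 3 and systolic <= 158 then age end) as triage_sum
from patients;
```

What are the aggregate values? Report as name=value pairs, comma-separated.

systolic_sum=511, triage_sum=179

[systolic_sum: systolic < 132 or bmi between 22 and 33]
patient=Alice: ✓ → 27
patient=Ines: ✓ → 82
patient=Gus: ✓ → 17
patient=Vik: ✓ → 77
patient=Xiu: ✓ → 74
patient=Tara: ✓ → 45
patient=Noor: ✗
patient=Quinn: ✓ → 58
patient=Hiro: ✗
patient=Bob: ✓ → 13
patient=Rosa: ✓ → 89
patient=Mira: ✓ → 29
systolic_sum = 27 + 82 + 17 + 77 + 74 + 45 + 58 + 13 + 89 + 29 = 511
—
[triage_sum: triage < 3 and systolic <= 158]
patient=Alice: ✗
patient=Ines: ✗
patient=Gus: ✗
patient=Vik: ✓ → 77
patient=Xiu: ✗
patient=Tara: ✗
patient=Noor: ✗
patient=Quinn: ✗
patient=Hiro: ✗
patient=Bob: ✓ → 13
patient=Rosa: ✓ → 89
patient=Mira: ✗
triage_sum = 77 + 13 + 89 = 179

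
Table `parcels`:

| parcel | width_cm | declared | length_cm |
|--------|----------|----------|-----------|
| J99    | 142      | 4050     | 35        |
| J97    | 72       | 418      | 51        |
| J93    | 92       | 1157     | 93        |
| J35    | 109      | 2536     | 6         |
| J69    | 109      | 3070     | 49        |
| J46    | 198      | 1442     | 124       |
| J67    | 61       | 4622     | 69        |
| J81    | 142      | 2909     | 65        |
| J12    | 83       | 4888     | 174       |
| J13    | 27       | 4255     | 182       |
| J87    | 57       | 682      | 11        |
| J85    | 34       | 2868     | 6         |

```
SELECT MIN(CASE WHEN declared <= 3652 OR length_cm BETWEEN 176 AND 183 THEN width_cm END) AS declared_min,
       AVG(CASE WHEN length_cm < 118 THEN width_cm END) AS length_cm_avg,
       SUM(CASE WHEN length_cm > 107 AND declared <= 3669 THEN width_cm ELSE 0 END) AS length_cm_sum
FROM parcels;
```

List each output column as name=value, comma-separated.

declared_min=27, length_cm_avg=90.8888888889, length_cm_sum=198

[declared_min: declared <= 3652 OR length_cm BETWEEN 176 AND 183]
parcel=J99: ✗
parcel=J97: ✓ → 72
parcel=J93: ✓ → 92
parcel=J35: ✓ → 109
parcel=J69: ✓ → 109
parcel=J46: ✓ → 198
parcel=J67: ✗
parcel=J81: ✓ → 142
parcel=J12: ✗
parcel=J13: ✓ → 27
parcel=J87: ✓ → 57
parcel=J85: ✓ → 34
declared_min = MIN(72, 92, 109, 109, 198, 142, 27, 57, 34) = 27
—
[length_cm_avg: length_cm < 118]
parcel=J99: ✓ → 142
parcel=J97: ✓ → 72
parcel=J93: ✓ → 92
parcel=J35: ✓ → 109
parcel=J69: ✓ → 109
parcel=J46: ✗
parcel=J67: ✓ → 61
parcel=J81: ✓ → 142
parcel=J12: ✗
parcel=J13: ✗
parcel=J87: ✓ → 57
parcel=J85: ✓ → 34
length_cm_avg = (142 + 72 + 92 + 109 + 109 + 61 + 142 + 57 + 34) / 9 = 90.8888888889
—
[length_cm_sum: length_cm > 107 AND declared <= 3669]
parcel=J99: ✗
parcel=J97: ✗
parcel=J93: ✗
parcel=J35: ✗
parcel=J69: ✗
parcel=J46: ✓ → 198
parcel=J67: ✗
parcel=J81: ✗
parcel=J12: ✗
parcel=J13: ✗
parcel=J87: ✗
parcel=J85: ✗
length_cm_sum = 198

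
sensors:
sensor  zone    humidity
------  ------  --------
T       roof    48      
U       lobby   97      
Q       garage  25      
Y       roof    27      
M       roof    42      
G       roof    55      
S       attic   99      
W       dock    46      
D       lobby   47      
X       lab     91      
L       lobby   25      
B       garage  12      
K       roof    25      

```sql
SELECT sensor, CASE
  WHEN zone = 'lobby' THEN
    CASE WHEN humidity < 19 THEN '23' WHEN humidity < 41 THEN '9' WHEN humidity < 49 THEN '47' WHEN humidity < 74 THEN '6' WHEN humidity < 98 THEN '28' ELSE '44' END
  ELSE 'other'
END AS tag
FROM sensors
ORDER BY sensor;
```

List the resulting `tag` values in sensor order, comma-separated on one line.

sensor=B: zone='garage' → outer ELSE → other
sensor=D: zone='lobby' → inner[humidity < 49] → 47
sensor=G: zone='roof' → outer ELSE → other
sensor=K: zone='roof' → outer ELSE → other
sensor=L: zone='lobby' → inner[humidity < 41] → 9
sensor=M: zone='roof' → outer ELSE → other
sensor=Q: zone='garage' → outer ELSE → other
sensor=S: zone='attic' → outer ELSE → other
sensor=T: zone='roof' → outer ELSE → other
sensor=U: zone='lobby' → inner[humidity < 98] → 28
sensor=W: zone='dock' → outer ELSE → other
sensor=X: zone='lab' → outer ELSE → other
sensor=Y: zone='roof' → outer ELSE → other

other, 47, other, other, 9, other, other, other, other, 28, other, other, other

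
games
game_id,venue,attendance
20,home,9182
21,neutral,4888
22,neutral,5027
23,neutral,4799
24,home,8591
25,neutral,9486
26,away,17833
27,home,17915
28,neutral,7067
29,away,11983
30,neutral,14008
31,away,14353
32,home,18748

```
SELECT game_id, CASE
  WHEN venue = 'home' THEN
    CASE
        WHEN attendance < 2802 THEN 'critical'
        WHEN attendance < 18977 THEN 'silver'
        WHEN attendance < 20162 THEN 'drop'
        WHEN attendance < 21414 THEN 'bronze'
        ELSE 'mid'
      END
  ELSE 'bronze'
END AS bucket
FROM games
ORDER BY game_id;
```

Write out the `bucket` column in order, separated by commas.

silver, bronze, bronze, bronze, silver, bronze, bronze, silver, bronze, bronze, bronze, bronze, silver

game_id=20: venue='home' → inner[attendance < 18977] → silver
game_id=21: venue='neutral' → outer ELSE → bronze
game_id=22: venue='neutral' → outer ELSE → bronze
game_id=23: venue='neutral' → outer ELSE → bronze
game_id=24: venue='home' → inner[attendance < 18977] → silver
game_id=25: venue='neutral' → outer ELSE → bronze
game_id=26: venue='away' → outer ELSE → bronze
game_id=27: venue='home' → inner[attendance < 18977] → silver
game_id=28: venue='neutral' → outer ELSE → bronze
game_id=29: venue='away' → outer ELSE → bronze
game_id=30: venue='neutral' → outer ELSE → bronze
game_id=31: venue='away' → outer ELSE → bronze
game_id=32: venue='home' → inner[attendance < 18977] → silver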